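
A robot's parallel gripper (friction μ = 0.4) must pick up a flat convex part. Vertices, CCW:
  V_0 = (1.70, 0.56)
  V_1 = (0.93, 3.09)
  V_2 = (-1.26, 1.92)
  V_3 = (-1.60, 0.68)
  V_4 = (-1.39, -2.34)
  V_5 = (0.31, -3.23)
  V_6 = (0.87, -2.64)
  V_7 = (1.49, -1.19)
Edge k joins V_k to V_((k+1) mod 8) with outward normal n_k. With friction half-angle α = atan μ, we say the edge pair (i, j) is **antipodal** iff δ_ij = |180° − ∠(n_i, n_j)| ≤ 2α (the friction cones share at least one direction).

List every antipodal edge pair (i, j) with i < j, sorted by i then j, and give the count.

count = 9; pairs: (0,2), (0,3), (1,5), (1,6), (2,5), (2,6), (2,7), (3,6), (3,7)

α = atan 0.4 = 21.80°;  2α = 43.60°
n_0 = (+0.9567, +0.2912)
n_1 = (-0.4712, +0.8820)
n_2 = (-0.9644, +0.2644)
n_3 = (-0.9976, -0.0694)
n_4 = (-0.4638, -0.8859)
n_5 = (+0.7253, -0.6884)
n_6 = (+0.9195, -0.3932)
n_7 = (+0.9929, -0.1191)
  (0,1): δ = 78.81°  ·
  (0,2): δ = 32.26°  ✓
  (0,3): δ = 12.95°  ✓
  (0,4): δ = 45.44°  ·
  (0,5): δ = 119.57°  ·
  (0,6): δ = 139.92°  ·
  (0,7): δ = 156.23°  ·
  (1,2): δ = 133.45°  ·
  (1,3): δ = 114.14°  ·
  (1,4): δ = 55.75°  ·
  (1,5): δ = 18.38°  ✓
  (1,6): δ = 38.74°  ✓
  (1,7): δ = 55.04°  ·
  (2,3): δ = 160.69°  ·
  (2,4): δ = 102.30°  ·
  (2,5): δ = 28.17°  ✓
  (2,6): δ = 7.82°  ✓
  (2,7): δ = 8.49°  ✓
  (3,4): δ = 121.61°  ·
  (3,5): δ = 47.48°  ·
  (3,6): δ = 27.13°  ✓
  (3,7): δ = 10.82°  ✓
  (4,5): δ = 105.87°  ·
  (4,6): δ = 85.52°  ·
  (4,7): δ = 69.21°  ·
  (5,6): δ = 159.65°  ·
  (5,7): δ = 143.34°  ·
  (6,7): δ = 163.69°  ·
antipodal pairs: 9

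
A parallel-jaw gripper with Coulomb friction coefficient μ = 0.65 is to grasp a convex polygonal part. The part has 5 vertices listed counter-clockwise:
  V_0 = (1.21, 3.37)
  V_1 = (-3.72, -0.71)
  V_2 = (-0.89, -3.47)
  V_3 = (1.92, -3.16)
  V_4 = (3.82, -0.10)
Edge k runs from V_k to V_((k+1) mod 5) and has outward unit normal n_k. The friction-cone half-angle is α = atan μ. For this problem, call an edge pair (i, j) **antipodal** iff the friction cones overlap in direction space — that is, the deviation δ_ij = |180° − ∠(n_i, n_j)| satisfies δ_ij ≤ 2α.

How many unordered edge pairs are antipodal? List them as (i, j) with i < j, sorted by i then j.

α = atan 0.65 = 33.02°;  2α = 66.05°
n_0 = (-0.6376, +0.7704)
n_1 = (-0.6982, -0.7159)
n_2 = (+0.1097, -0.9940)
n_3 = (+0.8496, -0.5275)
n_4 = (+0.7992, +0.6011)
  (0,1): δ = 83.89°  ·
  (0,2): δ = 33.32°  ✓
  (0,3): δ = 18.55°  ✓
  (0,4): δ = 87.34°  ·
  (1,2): δ = 129.42°  ·
  (1,3): δ = 77.55°  ·
  (1,4): δ = 8.77°  ✓
  (2,3): δ = 128.13°  ·
  (2,4): δ = 59.35°  ✓
  (3,4): δ = 111.21°  ·
antipodal pairs: 4

count = 4; pairs: (0,2), (0,3), (1,4), (2,4)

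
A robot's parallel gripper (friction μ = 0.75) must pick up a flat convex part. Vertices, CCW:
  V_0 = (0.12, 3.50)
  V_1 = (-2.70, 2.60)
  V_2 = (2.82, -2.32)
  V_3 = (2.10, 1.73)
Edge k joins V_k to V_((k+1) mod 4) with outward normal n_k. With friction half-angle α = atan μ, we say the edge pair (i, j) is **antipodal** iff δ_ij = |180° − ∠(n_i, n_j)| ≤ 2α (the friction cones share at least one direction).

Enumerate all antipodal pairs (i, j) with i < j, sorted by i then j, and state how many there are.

count = 3; pairs: (0,1), (1,2), (1,3)

α = atan 0.75 = 36.87°;  2α = 73.74°
n_0 = (-0.3040, +0.9527)
n_1 = (-0.6654, -0.7465)
n_2 = (+0.9846, +0.1750)
n_3 = (+0.6665, +0.7455)
  (0,1): δ = 59.41°  ✓
  (0,2): δ = 82.38°  ·
  (0,3): δ = 120.50°  ·
  (1,2): δ = 38.21°  ✓
  (1,3): δ = 0.08°  ✓
  (2,3): δ = 141.88°  ·
antipodal pairs: 3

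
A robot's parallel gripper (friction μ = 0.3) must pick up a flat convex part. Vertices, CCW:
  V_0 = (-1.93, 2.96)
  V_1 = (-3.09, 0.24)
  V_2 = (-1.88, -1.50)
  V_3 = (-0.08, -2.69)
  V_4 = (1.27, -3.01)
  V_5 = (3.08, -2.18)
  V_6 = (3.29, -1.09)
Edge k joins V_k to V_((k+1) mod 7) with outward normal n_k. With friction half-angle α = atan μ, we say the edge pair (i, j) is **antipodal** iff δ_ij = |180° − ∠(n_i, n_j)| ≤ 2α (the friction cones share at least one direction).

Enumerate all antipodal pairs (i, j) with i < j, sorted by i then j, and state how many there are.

count = 4; pairs: (0,5), (1,6), (2,6), (3,6)

α = atan 0.3 = 16.70°;  2α = 33.40°
n_0 = (-0.9198, +0.3923)
n_1 = (-0.8210, -0.5709)
n_2 = (-0.5515, -0.8342)
n_3 = (-0.2306, -0.9730)
n_4 = (+0.4168, -0.9090)
n_5 = (+0.9819, -0.1892)
n_6 = (+0.6130, +0.7901)
  (0,1): δ = 122.09°  ·
  (0,2): δ = 100.37°  ·
  (0,3): δ = 80.24°  ·
  (0,4): δ = 42.27°  ·
  (0,5): δ = 12.19°  ✓
  (0,6): δ = 75.29°  ·
  (1,2): δ = 158.28°  ·
  (1,3): δ = 138.15°  ·
  (1,4): δ = 100.18°  ·
  (1,5): δ = 45.72°  ·
  (1,6): δ = 17.38°  ✓
  (2,3): δ = 159.87°  ·
  (2,4): δ = 121.90°  ·
  (2,5): δ = 67.44°  ·
  (2,6): δ = 4.34°  ✓
  (3,4): δ = 142.03°  ·
  (3,5): δ = 87.57°  ·
  (3,6): δ = 24.47°  ✓
  (4,5): δ = 125.54°  ·
  (4,6): δ = 62.44°  ·
  (5,6): δ = 116.90°  ·
antipodal pairs: 4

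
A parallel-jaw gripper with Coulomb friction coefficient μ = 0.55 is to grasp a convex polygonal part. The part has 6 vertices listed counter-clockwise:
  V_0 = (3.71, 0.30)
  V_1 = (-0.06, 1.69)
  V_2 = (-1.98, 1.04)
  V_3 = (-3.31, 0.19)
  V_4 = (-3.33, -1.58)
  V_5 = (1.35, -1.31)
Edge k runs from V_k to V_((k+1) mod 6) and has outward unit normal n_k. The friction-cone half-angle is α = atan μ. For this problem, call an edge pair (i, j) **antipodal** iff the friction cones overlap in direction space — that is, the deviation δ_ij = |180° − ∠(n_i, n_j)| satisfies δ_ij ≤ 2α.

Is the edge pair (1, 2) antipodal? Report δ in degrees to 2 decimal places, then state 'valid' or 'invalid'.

δ = 166.12°, invalid

α = atan 0.55 = 28.81°;  2α = 57.62°
edge 1: e_1 = (-1.92, -0.65);  n_1 = (-0.3207, +0.9472)
edge 2: e_2 = (-1.33, -0.85);  n_2 = (-0.5385, +0.8426)
∠(n_1, n_2) = 13.88°
δ = |180° − 13.88°| = 166.12°
166.12° > 2α = 57.62°  →  invalid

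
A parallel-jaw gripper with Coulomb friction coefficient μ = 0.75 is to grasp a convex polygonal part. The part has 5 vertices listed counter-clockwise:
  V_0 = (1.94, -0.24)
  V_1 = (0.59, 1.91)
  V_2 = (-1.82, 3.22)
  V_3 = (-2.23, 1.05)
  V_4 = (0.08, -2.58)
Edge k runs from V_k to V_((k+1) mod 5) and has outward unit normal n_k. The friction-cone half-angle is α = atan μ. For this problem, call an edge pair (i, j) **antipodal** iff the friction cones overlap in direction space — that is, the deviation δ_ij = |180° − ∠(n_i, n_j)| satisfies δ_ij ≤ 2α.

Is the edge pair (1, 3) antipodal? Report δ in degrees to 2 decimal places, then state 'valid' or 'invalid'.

δ = 29.00°, valid

α = atan 0.75 = 36.87°;  2α = 73.74°
edge 1: e_1 = (-2.41, +1.31);  n_1 = (+0.4776, +0.8786)
edge 3: e_3 = (+2.31, -3.63);  n_3 = (-0.8437, -0.5369)
∠(n_1, n_3) = 151.00°
δ = |180° − 151.00°| = 29.00°
29.00° ≤ 2α = 73.74°  →  valid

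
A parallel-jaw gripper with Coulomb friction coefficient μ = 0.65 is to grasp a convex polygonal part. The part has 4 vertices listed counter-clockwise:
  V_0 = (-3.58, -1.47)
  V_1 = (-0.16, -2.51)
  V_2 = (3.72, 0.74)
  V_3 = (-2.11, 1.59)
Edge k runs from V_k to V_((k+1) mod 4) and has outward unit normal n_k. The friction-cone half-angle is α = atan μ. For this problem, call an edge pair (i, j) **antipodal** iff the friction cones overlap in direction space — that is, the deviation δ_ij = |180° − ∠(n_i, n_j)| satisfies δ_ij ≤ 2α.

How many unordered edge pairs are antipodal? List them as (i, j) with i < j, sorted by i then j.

count = 3; pairs: (0,2), (1,2), (1,3)

α = atan 0.65 = 33.02°;  2α = 66.05°
n_0 = (-0.2909, -0.9567)
n_1 = (+0.6421, -0.7666)
n_2 = (+0.1443, +0.9895)
n_3 = (-0.9014, +0.4330)
  (0,1): δ = 123.14°  ·
  (0,2): δ = 8.62°  ✓
  (0,3): δ = 81.25°  ·
  (1,2): δ = 48.25°  ✓
  (1,3): δ = 24.39°  ✓
  (2,3): δ = 107.36°  ·
antipodal pairs: 3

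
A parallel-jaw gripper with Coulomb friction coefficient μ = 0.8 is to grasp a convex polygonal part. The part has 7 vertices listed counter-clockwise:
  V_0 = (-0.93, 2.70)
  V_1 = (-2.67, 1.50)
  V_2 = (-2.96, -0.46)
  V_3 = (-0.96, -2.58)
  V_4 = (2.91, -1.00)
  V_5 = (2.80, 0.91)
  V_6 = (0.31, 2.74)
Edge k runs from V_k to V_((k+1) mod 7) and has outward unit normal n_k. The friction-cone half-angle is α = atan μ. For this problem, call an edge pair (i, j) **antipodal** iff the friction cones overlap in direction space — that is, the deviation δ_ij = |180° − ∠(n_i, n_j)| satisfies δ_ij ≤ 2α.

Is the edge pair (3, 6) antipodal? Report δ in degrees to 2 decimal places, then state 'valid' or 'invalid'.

α = atan 0.8 = 38.66°;  2α = 77.32°
edge 3: e_3 = (+3.87, +1.58);  n_3 = (+0.3780, -0.9258)
edge 6: e_6 = (-1.24, -0.04);  n_6 = (-0.0322, +0.9995)
∠(n_3, n_6) = 159.64°
δ = |180° − 159.64°| = 20.36°
20.36° ≤ 2α = 77.32°  →  valid

δ = 20.36°, valid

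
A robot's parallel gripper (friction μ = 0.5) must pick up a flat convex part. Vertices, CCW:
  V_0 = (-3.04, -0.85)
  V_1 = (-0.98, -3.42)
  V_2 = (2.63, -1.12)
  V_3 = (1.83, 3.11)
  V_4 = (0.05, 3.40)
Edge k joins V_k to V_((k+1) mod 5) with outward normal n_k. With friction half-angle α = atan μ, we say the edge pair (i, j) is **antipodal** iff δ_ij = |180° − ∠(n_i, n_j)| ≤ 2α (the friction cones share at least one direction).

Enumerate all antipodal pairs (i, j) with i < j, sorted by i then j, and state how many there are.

α = atan 0.5 = 26.57°;  2α = 53.13°
n_0 = (-0.7803, -0.6254)
n_1 = (+0.5373, -0.8434)
n_2 = (+0.9826, +0.1858)
n_3 = (+0.1608, +0.9870)
n_4 = (-0.8088, +0.5881)
  (0,1): δ = 96.21°  ·
  (0,2): δ = 28.00°  ✓
  (0,3): δ = 42.03°  ✓
  (0,4): δ = 105.27°  ·
  (1,2): δ = 111.79°  ·
  (1,3): δ = 41.76°  ✓
  (1,4): δ = 21.48°  ✓
  (2,3): δ = 109.96°  ·
  (2,4): δ = 46.73°  ✓
  (3,4): δ = 116.77°  ·
antipodal pairs: 5

count = 5; pairs: (0,2), (0,3), (1,3), (1,4), (2,4)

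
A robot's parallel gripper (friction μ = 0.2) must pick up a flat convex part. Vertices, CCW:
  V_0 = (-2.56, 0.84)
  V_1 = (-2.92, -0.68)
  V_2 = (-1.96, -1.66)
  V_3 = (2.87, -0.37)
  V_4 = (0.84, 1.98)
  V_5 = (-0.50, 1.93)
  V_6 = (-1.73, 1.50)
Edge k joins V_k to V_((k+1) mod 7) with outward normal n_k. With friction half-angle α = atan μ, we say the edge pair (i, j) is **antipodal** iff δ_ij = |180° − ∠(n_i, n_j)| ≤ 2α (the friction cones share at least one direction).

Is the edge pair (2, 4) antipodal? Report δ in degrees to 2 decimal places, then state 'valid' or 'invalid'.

δ = 12.82°, valid

α = atan 0.2 = 11.31°;  2α = 22.62°
edge 2: e_2 = (+4.83, +1.29);  n_2 = (+0.2580, -0.9661)
edge 4: e_4 = (-1.34, -0.05);  n_4 = (-0.0373, +0.9993)
∠(n_2, n_4) = 167.18°
δ = |180° − 167.18°| = 12.82°
12.82° ≤ 2α = 22.62°  →  valid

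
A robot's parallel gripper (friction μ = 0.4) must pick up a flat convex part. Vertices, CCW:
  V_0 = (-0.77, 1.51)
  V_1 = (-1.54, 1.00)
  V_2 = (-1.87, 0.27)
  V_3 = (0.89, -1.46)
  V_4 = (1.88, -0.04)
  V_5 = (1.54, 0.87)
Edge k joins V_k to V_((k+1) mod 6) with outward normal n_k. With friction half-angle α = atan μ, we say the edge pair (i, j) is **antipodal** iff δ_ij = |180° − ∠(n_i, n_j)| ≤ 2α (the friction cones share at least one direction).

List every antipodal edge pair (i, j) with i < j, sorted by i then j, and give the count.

α = atan 0.4 = 21.80°;  2α = 43.60°
n_0 = (-0.5522, +0.8337)
n_1 = (-0.9112, +0.4119)
n_2 = (-0.5311, -0.8473)
n_3 = (+0.8203, -0.5719)
n_4 = (+0.9368, +0.3500)
n_5 = (+0.2670, +0.9637)
  (0,1): δ = 147.84°  ·
  (0,2): δ = 65.60°  ·
  (0,3): δ = 21.60°  ✓
  (0,4): δ = 76.97°  ·
  (0,5): δ = 131.00°  ·
  (1,2): δ = 97.75°  ·
  (1,3): δ = 10.56°  ✓
  (1,4): δ = 44.81°  ·
  (1,5): δ = 98.84°  ·
  (2,3): δ = 92.80°  ·
  (2,4): δ = 37.43°  ✓
  (2,5): δ = 16.59°  ✓
  (3,4): δ = 124.63°  ·
  (3,5): δ = 70.60°  ·
  (4,5): δ = 125.97°  ·
antipodal pairs: 4

count = 4; pairs: (0,3), (1,3), (2,4), (2,5)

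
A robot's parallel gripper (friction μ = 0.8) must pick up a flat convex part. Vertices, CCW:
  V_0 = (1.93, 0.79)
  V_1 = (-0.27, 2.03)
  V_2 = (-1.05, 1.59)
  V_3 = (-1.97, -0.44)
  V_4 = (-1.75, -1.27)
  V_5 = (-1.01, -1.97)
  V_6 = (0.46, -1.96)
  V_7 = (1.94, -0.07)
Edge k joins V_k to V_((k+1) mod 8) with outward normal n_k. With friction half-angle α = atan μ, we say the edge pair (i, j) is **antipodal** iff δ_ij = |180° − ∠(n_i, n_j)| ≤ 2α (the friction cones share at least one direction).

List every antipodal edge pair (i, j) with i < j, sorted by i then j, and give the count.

α = atan 0.8 = 38.66°;  2α = 77.32°
n_0 = (+0.4910, +0.8712)
n_1 = (-0.4913, +0.8710)
n_2 = (-0.9108, +0.4128)
n_3 = (-0.9666, -0.2562)
n_4 = (-0.6872, -0.7265)
n_5 = (+0.0068, -1.0000)
n_6 = (+0.7873, -0.6165)
n_7 = (+0.9999, +0.0116)
  (0,1): δ = 121.17°  ·
  (0,2): δ = 84.97°  ·
  (0,3): δ = 45.75°  ✓
  (0,4): δ = 14.00°  ✓
  (0,5): δ = 29.80°  ✓
  (0,6): δ = 81.34°  ·
  (0,7): δ = 120.07°  ·
  (1,2): δ = 143.81°  ·
  (1,3): δ = 104.58°  ·
  (1,4): δ = 72.84°  ✓
  (1,5): δ = 29.04°  ✓
  (1,6): δ = 22.51°  ✓
  (1,7): δ = 61.24°  ✓
  (2,3): δ = 140.77°  ·
  (2,4): δ = 109.03°  ·
  (2,5): δ = 65.23°  ✓
  (2,6): δ = 13.68°  ✓
  (2,7): δ = 25.05°  ✓
  (3,4): δ = 148.25°  ·
  (3,5): δ = 104.46°  ·
  (3,6): δ = 52.91°  ✓
  (3,7): δ = 14.18°  ✓
  (4,5): δ = 136.20°  ·
  (4,6): δ = 84.65°  ·
  (4,7): δ = 45.92°  ✓
  (5,6): δ = 128.45°  ·
  (5,7): δ = 89.72°  ·
  (6,7): δ = 141.27°  ·
antipodal pairs: 13

count = 13; pairs: (0,3), (0,4), (0,5), (1,4), (1,5), (1,6), (1,7), (2,5), (2,6), (2,7), (3,6), (3,7), (4,7)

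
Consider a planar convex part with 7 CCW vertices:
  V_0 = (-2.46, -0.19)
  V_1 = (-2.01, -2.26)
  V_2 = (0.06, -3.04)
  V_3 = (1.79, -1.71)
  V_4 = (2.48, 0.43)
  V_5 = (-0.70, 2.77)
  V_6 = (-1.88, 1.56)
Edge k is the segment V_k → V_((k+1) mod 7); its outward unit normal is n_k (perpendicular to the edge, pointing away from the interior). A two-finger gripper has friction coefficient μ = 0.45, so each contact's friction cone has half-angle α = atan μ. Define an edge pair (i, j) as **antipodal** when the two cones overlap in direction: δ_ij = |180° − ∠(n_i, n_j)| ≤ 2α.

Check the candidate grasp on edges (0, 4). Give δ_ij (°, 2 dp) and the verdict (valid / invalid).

δ = 41.39°, valid

α = atan 0.45 = 24.23°;  2α = 48.46°
edge 0: e_0 = (+0.45, -2.07);  n_0 = (-0.9772, -0.2124)
edge 4: e_4 = (-3.18, +2.34);  n_4 = (+0.5927, +0.8054)
∠(n_0, n_4) = 138.61°
δ = |180° − 138.61°| = 41.39°
41.39° ≤ 2α = 48.46°  →  valid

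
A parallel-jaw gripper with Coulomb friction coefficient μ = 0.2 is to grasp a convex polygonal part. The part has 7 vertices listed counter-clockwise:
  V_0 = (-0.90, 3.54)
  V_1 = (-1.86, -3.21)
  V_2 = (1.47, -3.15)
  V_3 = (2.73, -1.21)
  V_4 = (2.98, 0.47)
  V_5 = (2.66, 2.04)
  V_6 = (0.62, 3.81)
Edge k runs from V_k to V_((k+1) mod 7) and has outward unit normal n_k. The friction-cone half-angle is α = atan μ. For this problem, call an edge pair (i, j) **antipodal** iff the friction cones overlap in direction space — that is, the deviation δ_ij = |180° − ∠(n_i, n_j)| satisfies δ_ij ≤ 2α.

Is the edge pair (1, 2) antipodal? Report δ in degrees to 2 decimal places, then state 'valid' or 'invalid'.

α = atan 0.2 = 11.31°;  2α = 22.62°
edge 1: e_1 = (+3.33, +0.06);  n_1 = (+0.0180, -0.9998)
edge 2: e_2 = (+1.26, +1.94);  n_2 = (+0.8386, -0.5447)
∠(n_1, n_2) = 55.96°
δ = |180° − 55.96°| = 124.04°
124.04° > 2α = 22.62°  →  invalid

δ = 124.04°, invalid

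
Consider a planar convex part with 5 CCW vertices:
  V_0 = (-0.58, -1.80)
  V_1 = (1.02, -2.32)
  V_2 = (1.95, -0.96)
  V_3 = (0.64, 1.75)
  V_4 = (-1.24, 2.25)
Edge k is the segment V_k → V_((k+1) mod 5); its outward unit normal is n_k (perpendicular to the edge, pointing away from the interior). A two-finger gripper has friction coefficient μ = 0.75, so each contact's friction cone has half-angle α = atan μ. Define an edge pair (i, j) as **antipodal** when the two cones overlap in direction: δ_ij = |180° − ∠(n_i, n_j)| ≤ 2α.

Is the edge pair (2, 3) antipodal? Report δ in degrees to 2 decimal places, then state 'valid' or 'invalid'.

α = atan 0.75 = 36.87°;  2α = 73.74°
edge 2: e_2 = (-1.31, +2.71);  n_2 = (+0.9003, +0.4352)
edge 3: e_3 = (-1.88, +0.50);  n_3 = (+0.2570, +0.9664)
∠(n_2, n_3) = 49.31°
δ = |180° − 49.31°| = 130.69°
130.69° > 2α = 73.74°  →  invalid

δ = 130.69°, invalid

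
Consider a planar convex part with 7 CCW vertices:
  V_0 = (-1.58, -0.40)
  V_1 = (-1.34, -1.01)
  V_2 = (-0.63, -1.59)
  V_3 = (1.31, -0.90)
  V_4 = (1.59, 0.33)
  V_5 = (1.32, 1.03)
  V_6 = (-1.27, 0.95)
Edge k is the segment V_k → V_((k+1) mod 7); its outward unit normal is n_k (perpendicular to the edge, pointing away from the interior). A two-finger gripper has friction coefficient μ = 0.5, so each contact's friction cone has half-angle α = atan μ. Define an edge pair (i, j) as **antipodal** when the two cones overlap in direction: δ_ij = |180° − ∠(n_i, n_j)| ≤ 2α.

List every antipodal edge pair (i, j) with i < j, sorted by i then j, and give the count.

count = 7; pairs: (0,3), (0,4), (1,4), (1,5), (2,5), (3,6), (4,6)

α = atan 0.5 = 26.57°;  2α = 53.13°
n_0 = (-0.9306, -0.3661)
n_1 = (-0.6326, -0.7744)
n_2 = (+0.3351, -0.9422)
n_3 = (+0.9751, -0.2220)
n_4 = (+0.9330, +0.3599)
n_5 = (-0.0309, +0.9995)
n_6 = (-0.9746, +0.2238)
  (0,1): δ = 150.72°  ·
  (0,2): δ = 91.90°  ·
  (0,3): δ = 34.30°  ✓
  (0,4): δ = 0.38°  ✓
  (0,5): δ = 70.29°  ·
  (0,6): δ = 145.59°  ·
  (1,2): δ = 121.18°  ·
  (1,3): δ = 63.58°  ·
  (1,4): δ = 29.66°  ✓
  (1,5): δ = 41.01°  ✓
  (1,6): δ = 116.31°  ·
  (2,3): δ = 122.40°  ·
  (2,4): δ = 88.49°  ·
  (2,5): δ = 17.81°  ✓
  (2,6): δ = 57.49°  ·
  (3,4): δ = 146.08°  ·
  (3,5): δ = 75.41°  ·
  (3,6): δ = 0.11°  ✓
  (4,5): δ = 109.32°  ·
  (4,6): δ = 34.02°  ✓
  (5,6): δ = 104.70°  ·
antipodal pairs: 7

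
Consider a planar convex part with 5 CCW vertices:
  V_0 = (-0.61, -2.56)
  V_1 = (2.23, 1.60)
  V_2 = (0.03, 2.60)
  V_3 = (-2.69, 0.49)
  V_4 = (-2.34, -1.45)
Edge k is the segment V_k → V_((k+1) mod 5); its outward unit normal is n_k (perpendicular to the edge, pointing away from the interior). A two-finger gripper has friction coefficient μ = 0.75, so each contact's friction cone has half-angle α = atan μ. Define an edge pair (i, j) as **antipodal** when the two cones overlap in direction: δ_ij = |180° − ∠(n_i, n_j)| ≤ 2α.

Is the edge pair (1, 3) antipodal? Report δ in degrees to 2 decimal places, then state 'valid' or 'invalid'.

α = atan 0.75 = 36.87°;  2α = 73.74°
edge 1: e_1 = (-2.20, +1.00);  n_1 = (+0.4138, +0.9104)
edge 3: e_3 = (+0.35, -1.94);  n_3 = (-0.9841, -0.1775)
∠(n_1, n_3) = 124.67°
δ = |180° − 124.67°| = 55.33°
55.33° ≤ 2α = 73.74°  →  valid

δ = 55.33°, valid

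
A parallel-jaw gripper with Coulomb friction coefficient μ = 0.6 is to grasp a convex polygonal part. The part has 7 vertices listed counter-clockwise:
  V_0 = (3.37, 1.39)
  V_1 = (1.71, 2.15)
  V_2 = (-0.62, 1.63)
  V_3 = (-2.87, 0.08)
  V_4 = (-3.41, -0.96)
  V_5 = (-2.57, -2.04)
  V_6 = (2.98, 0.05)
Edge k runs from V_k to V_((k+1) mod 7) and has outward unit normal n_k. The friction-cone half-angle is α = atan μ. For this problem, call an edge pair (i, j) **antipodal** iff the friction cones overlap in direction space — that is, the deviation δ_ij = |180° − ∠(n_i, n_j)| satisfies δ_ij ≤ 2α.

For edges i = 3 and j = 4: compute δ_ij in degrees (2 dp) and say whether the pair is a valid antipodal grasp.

δ = 114.69°, invalid

α = atan 0.6 = 30.96°;  2α = 61.93°
edge 3: e_3 = (-0.54, -1.04);  n_3 = (-0.8875, +0.4608)
edge 4: e_4 = (+0.84, -1.08);  n_4 = (-0.7894, -0.6139)
∠(n_3, n_4) = 65.31°
δ = |180° − 65.31°| = 114.69°
114.69° > 2α = 61.93°  →  invalid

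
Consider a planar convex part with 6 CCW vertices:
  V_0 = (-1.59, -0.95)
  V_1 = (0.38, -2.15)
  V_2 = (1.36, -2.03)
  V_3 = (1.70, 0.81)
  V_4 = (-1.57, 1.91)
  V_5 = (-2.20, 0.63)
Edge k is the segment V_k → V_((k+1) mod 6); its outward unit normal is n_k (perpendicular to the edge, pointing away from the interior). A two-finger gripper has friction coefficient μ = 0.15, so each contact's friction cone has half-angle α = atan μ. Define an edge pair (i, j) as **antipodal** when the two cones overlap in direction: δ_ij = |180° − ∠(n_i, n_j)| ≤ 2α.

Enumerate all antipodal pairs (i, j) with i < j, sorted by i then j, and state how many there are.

α = atan 0.15 = 8.53°;  2α = 17.06°
n_0 = (-0.5202, -0.8540)
n_1 = (+0.1215, -0.9926)
n_2 = (+0.9929, -0.1189)
n_3 = (+0.3188, +0.9478)
n_4 = (-0.8972, +0.4416)
n_5 = (-0.9329, -0.3602)
  (0,1): δ = 141.67°  ·
  (0,2): δ = 65.48°  ·
  (0,3): δ = 12.75°  ✓
  (0,4): δ = 95.14°  ·
  (0,5): δ = 142.46°  ·
  (1,2): δ = 103.81°  ·
  (1,3): δ = 25.57°  ·
  (1,4): δ = 56.81°  ·
  (1,5): δ = 104.13°  ·
  (2,3): δ = 101.77°  ·
  (2,4): δ = 19.38°  ·
  (2,5): δ = 27.94°  ·
  (3,4): δ = 97.61°  ·
  (3,5): δ = 50.30°  ·
  (4,5): δ = 132.68°  ·
antipodal pairs: 1

count = 1; pairs: (0,3)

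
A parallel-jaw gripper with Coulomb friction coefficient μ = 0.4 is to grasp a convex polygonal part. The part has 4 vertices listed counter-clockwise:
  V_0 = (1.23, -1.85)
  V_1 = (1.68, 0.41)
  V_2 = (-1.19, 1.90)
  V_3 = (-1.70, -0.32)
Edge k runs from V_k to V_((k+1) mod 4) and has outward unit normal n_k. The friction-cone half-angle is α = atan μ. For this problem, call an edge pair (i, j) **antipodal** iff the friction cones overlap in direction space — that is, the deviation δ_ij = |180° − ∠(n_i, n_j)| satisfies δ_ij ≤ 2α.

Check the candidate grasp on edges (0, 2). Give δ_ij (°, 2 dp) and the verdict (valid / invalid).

δ = 1.68°, valid

α = atan 0.4 = 21.80°;  2α = 43.60°
edge 0: e_0 = (+0.45, +2.26);  n_0 = (+0.9807, -0.1953)
edge 2: e_2 = (-0.51, -2.22);  n_2 = (-0.9746, +0.2239)
∠(n_0, n_2) = 178.32°
δ = |180° − 178.32°| = 1.68°
1.68° ≤ 2α = 43.60°  →  valid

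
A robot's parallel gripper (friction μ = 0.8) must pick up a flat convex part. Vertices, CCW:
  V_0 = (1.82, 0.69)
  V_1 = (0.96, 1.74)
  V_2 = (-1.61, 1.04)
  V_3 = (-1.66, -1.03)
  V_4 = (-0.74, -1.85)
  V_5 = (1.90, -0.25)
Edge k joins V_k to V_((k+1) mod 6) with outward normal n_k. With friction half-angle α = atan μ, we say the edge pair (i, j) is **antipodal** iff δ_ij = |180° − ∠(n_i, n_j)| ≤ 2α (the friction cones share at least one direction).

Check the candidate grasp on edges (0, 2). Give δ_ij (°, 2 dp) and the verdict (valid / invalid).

δ = 40.70°, valid

α = atan 0.8 = 38.66°;  2α = 77.32°
edge 0: e_0 = (-0.86, +1.05);  n_0 = (+0.7736, +0.6336)
edge 2: e_2 = (-0.05, -2.07);  n_2 = (-0.9997, +0.0241)
∠(n_0, n_2) = 139.30°
δ = |180° − 139.30°| = 40.70°
40.70° ≤ 2α = 77.32°  →  valid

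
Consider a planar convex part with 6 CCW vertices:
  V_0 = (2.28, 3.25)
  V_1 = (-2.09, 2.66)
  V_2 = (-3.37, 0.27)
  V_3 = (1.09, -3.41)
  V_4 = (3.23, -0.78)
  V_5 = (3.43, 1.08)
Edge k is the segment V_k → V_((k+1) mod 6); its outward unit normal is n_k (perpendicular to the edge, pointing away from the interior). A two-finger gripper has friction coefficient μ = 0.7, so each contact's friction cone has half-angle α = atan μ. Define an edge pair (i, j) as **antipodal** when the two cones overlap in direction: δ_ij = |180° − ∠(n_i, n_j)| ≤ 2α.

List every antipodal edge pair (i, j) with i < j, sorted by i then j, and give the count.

count = 7; pairs: (0,2), (0,3), (1,3), (1,4), (1,5), (2,4), (2,5)

α = atan 0.7 = 34.99°;  2α = 69.98°
n_0 = (-0.1338, +0.9910)
n_1 = (-0.8815, +0.4721)
n_2 = (-0.6364, -0.7713)
n_3 = (+0.7757, -0.6311)
n_4 = (+0.9943, -0.1069)
n_5 = (+0.8836, +0.4683)
  (0,1): δ = 125.86°  ·
  (0,2): δ = 47.22°  ✓
  (0,3): δ = 43.18°  ✓
  (0,4): δ = 76.17°  ·
  (0,5): δ = 110.23°  ·
  (1,2): δ = 101.35°  ·
  (1,3): δ = 10.96°  ✓
  (1,4): δ = 22.03°  ✓
  (1,5): δ = 56.09°  ✓
  (2,3): δ = 89.61°  ·
  (2,4): δ = 56.61°  ✓
  (2,5): δ = 22.55°  ✓
  (3,4): δ = 147.00°  ·
  (3,5): δ = 112.94°  ·
  (4,5): δ = 145.94°  ·
antipodal pairs: 7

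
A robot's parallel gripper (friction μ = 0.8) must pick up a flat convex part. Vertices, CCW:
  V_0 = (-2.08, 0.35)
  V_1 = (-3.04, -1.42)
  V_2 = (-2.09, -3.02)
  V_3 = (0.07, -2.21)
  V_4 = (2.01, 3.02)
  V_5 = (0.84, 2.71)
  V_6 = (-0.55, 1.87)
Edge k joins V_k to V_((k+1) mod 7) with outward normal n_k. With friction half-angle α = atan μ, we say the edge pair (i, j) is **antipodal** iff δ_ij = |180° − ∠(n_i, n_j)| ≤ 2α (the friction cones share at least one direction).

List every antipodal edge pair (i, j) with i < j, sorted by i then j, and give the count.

count = 10; pairs: (0,2), (0,3), (1,3), (1,4), (2,4), (2,5), (2,6), (3,4), (3,5), (3,6)

α = atan 0.8 = 38.66°;  2α = 77.32°
n_0 = (-0.8790, +0.4768)
n_1 = (-0.8599, -0.5105)
n_2 = (+0.3511, -0.9363)
n_3 = (+0.9376, -0.3478)
n_4 = (-0.2561, +0.9666)
n_5 = (-0.5172, +0.8559)
n_6 = (-0.7048, +0.7094)
  (0,1): δ = 120.83°  ·
  (0,2): δ = 40.97°  ✓
  (0,3): δ = 8.12°  ✓
  (0,4): δ = 133.31°  ·
  (0,5): δ = 149.62°  ·
  (0,6): δ = 163.29°  ·
  (1,2): δ = 100.14°  ·
  (1,3): δ = 51.05°  ✓
  (1,4): δ = 74.14°  ✓
  (1,5): δ = 90.45°  ·
  (1,6): δ = 104.11°  ·
  (2,3): δ = 130.91°  ·
  (2,4): δ = 5.72°  ✓
  (2,5): δ = 10.59°  ✓
  (2,6): δ = 24.26°  ✓
  (3,4): δ = 54.81°  ✓
  (3,5): δ = 38.50°  ✓
  (3,6): δ = 24.84°  ✓
  (4,5): δ = 163.69°  ·
  (4,6): δ = 150.03°  ·
  (5,6): δ = 166.33°  ·
antipodal pairs: 10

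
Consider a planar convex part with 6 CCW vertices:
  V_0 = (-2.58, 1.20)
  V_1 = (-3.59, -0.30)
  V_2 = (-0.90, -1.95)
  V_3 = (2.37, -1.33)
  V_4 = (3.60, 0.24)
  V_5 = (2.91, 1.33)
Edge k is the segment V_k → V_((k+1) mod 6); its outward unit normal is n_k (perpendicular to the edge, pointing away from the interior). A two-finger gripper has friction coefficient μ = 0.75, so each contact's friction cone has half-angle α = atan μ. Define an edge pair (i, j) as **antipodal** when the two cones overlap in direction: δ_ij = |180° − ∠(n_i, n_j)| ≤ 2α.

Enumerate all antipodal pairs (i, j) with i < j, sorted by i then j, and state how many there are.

count = 8; pairs: (0,2), (0,3), (0,4), (1,4), (1,5), (2,4), (2,5), (3,5)

α = atan 0.75 = 36.87°;  2α = 73.74°
n_0 = (-0.8295, +0.5585)
n_1 = (-0.5229, -0.8524)
n_2 = (+0.1863, -0.9825)
n_3 = (+0.7872, -0.6167)
n_4 = (+0.8449, +0.5349)
n_5 = (-0.0237, +0.9997)
  (0,1): δ = 87.57°  ·
  (0,2): δ = 45.31°  ✓
  (0,3): δ = 4.12°  ✓
  (0,4): δ = 66.29°  ✓
  (0,5): δ = 125.31°  ·
  (1,2): δ = 137.74°  ·
  (1,3): δ = 96.55°  ·
  (1,4): δ = 26.14°  ✓
  (1,5): δ = 32.88°  ✓
  (2,3): δ = 138.81°  ·
  (2,4): δ = 68.40°  ✓
  (2,5): δ = 9.38°  ✓
  (3,4): δ = 109.59°  ·
  (3,5): δ = 50.57°  ✓
  (4,5): δ = 120.98°  ·
antipodal pairs: 8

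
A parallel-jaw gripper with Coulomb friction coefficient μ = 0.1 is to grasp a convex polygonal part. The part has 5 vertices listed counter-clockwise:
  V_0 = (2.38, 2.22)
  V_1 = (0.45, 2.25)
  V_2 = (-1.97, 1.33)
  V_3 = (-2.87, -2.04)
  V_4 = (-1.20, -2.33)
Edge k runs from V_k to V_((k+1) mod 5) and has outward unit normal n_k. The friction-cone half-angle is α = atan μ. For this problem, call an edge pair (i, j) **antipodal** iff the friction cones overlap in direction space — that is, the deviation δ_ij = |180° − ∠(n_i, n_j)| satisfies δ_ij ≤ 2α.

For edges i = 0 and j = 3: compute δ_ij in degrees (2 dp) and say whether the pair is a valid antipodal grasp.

δ = 8.96°, valid

α = atan 0.1 = 5.71°;  2α = 11.42°
edge 0: e_0 = (-1.93, +0.03);  n_0 = (+0.0155, +0.9999)
edge 3: e_3 = (+1.67, -0.29);  n_3 = (-0.1711, -0.9853)
∠(n_0, n_3) = 171.04°
δ = |180° − 171.04°| = 8.96°
8.96° ≤ 2α = 11.42°  →  valid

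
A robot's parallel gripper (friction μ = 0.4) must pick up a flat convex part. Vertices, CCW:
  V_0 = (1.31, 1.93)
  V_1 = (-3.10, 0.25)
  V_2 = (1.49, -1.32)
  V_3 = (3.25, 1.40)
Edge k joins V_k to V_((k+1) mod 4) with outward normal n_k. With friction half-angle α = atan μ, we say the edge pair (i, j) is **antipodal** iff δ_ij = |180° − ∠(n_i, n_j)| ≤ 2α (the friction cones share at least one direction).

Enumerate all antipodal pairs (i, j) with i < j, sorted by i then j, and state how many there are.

α = atan 0.4 = 21.80°;  2α = 43.60°
n_0 = (-0.3560, +0.9345)
n_1 = (-0.3236, -0.9462)
n_2 = (+0.8396, -0.5433)
n_3 = (+0.2635, +0.9646)
  (0,1): δ = 39.74°  ✓
  (0,2): δ = 36.24°  ✓
  (0,3): δ = 143.87°  ·
  (1,2): δ = 104.02°  ·
  (1,3): δ = 3.60°  ✓
  (2,3): δ = 72.37°  ·
antipodal pairs: 3

count = 3; pairs: (0,1), (0,2), (1,3)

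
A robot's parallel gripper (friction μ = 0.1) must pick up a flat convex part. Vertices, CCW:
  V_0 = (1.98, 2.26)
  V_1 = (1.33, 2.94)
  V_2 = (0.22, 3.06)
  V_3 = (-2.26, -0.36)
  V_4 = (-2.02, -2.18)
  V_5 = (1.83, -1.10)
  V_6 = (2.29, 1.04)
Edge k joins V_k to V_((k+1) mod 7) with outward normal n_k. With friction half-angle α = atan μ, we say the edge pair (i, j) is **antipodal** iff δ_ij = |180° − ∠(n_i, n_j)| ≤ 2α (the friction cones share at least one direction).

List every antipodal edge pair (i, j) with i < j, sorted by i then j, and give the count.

count = 1; pairs: (3,6)

α = atan 0.1 = 5.71°;  2α = 11.42°
n_0 = (+0.7229, +0.6910)
n_1 = (+0.1075, +0.9942)
n_2 = (-0.8096, +0.5870)
n_3 = (-0.9914, -0.1307)
n_4 = (+0.2701, -0.9628)
n_5 = (+0.9777, -0.2102)
n_6 = (+0.9692, +0.2463)
  (0,1): δ = 139.88°  ·
  (0,2): δ = 79.66°  ·
  (0,3): δ = 36.20°  ·
  (0,4): δ = 61.96°  ·
  (0,5): δ = 124.16°  ·
  (0,6): δ = 150.55°  ·
  (1,2): δ = 119.78°  ·
  (1,3): δ = 76.32°  ·
  (1,4): δ = 21.84°  ·
  (1,5): δ = 84.04°  ·
  (1,6): δ = 110.43°  ·
  (2,3): δ = 136.54°  ·
  (2,4): δ = 38.38°  ·
  (2,5): δ = 23.82°  ·
  (2,6): δ = 50.20°  ·
  (3,4): δ = 81.84°  ·
  (3,5): δ = 19.64°  ·
  (3,6): δ = 6.74°  ✓
  (4,5): δ = 117.80°  ·
  (4,6): δ = 91.41°  ·
  (5,6): δ = 153.61°  ·
antipodal pairs: 1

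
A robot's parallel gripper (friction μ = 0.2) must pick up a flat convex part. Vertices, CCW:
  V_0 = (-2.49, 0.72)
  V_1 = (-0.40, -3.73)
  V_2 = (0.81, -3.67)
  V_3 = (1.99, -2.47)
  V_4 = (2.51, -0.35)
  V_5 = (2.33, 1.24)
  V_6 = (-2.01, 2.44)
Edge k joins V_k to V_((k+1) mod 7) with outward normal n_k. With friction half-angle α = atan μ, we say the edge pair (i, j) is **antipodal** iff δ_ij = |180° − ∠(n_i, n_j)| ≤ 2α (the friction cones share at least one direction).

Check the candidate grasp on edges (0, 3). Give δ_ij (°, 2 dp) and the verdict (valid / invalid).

δ = 38.94°, invalid

α = atan 0.2 = 11.31°;  2α = 22.62°
edge 0: e_0 = (+2.09, -4.45);  n_0 = (-0.9051, -0.4251)
edge 3: e_3 = (+0.52, +2.12);  n_3 = (+0.9712, -0.2382)
∠(n_0, n_3) = 141.06°
δ = |180° − 141.06°| = 38.94°
38.94° > 2α = 22.62°  →  invalid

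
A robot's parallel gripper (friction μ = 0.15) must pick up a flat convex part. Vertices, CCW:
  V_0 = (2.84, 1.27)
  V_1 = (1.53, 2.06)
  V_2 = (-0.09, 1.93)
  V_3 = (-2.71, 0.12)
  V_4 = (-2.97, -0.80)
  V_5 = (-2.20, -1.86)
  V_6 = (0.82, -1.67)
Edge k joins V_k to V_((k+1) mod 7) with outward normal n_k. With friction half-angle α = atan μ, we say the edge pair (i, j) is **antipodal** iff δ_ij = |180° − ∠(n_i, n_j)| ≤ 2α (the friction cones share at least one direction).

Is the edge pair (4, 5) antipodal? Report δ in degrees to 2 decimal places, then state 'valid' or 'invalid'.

α = atan 0.15 = 8.53°;  2α = 17.06°
edge 4: e_4 = (+0.77, -1.06);  n_4 = (-0.8091, -0.5877)
edge 5: e_5 = (+3.02, +0.19);  n_5 = (+0.0628, -0.9980)
∠(n_4, n_5) = 57.60°
δ = |180° − 57.60°| = 122.40°
122.40° > 2α = 17.06°  →  invalid

δ = 122.40°, invalid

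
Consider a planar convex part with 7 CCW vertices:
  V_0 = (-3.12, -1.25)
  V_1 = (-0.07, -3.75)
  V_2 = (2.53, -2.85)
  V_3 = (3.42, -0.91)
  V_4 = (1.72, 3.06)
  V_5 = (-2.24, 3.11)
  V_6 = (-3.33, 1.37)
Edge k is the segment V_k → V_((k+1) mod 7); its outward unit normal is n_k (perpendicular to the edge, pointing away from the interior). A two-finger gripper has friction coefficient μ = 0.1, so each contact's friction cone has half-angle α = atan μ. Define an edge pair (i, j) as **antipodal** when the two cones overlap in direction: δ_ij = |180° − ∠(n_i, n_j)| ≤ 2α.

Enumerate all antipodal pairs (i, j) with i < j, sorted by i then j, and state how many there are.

α = atan 0.1 = 5.71°;  2α = 11.42°
n_0 = (-0.6339, -0.7734)
n_1 = (+0.3271, -0.9450)
n_2 = (+0.9089, -0.4170)
n_3 = (+0.9193, +0.3936)
n_4 = (+0.0126, +0.9999)
n_5 = (-0.8475, +0.5309)
n_6 = (-0.9968, -0.0799)
  (0,1): δ = 121.57°  ·
  (0,2): δ = 75.30°  ·
  (0,3): δ = 27.48°  ·
  (0,4): δ = 38.62°  ·
  (0,5): δ = 97.28°  ·
  (0,6): δ = 133.92°  ·
  (1,2): δ = 133.74°  ·
  (1,3): δ = 85.91°  ·
  (1,4): δ = 19.82°  ·
  (1,5): δ = 38.84°  ·
  (1,6): δ = 75.49°  ·
  (2,3): δ = 132.17°  ·
  (2,4): δ = 66.08°  ·
  (2,5): δ = 7.42°  ✓
  (2,6): δ = 29.23°  ·
  (3,4): δ = 113.90°  ·
  (3,5): δ = 55.25°  ·
  (3,6): δ = 18.60°  ·
  (4,5): δ = 121.34°  ·
  (4,6): δ = 84.69°  ·
  (5,6): δ = 143.35°  ·
antipodal pairs: 1

count = 1; pairs: (2,5)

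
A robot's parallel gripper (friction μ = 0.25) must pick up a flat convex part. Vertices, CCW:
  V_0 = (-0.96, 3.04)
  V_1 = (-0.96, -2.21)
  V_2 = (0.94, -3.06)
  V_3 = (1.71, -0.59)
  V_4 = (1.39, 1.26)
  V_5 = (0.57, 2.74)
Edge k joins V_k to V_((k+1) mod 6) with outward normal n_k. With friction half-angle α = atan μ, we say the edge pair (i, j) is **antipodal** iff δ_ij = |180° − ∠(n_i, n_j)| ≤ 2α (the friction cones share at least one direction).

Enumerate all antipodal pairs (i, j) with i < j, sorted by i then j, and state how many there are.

count = 3; pairs: (0,2), (0,3), (1,5)

α = atan 0.25 = 14.04°;  2α = 28.07°
n_0 = (-1.0000, -0.0000)
n_1 = (-0.4084, -0.9128)
n_2 = (+0.9547, -0.2976)
n_3 = (+0.9854, +0.1704)
n_4 = (+0.8747, +0.4846)
n_5 = (+0.1924, +0.9813)
  (0,1): δ = 114.10°  ·
  (0,2): δ = 17.31°  ✓
  (0,3): δ = 9.81°  ✓
  (0,4): δ = 28.99°  ·
  (0,5): δ = 78.91°  ·
  (1,2): δ = 83.21°  ·
  (1,3): δ = 56.08°  ·
  (1,4): δ = 36.91°  ·
  (1,5): δ = 13.01°  ✓
  (2,3): δ = 152.87°  ·
  (2,4): δ = 133.70°  ·
  (2,5): δ = 83.78°  ·
  (3,4): δ = 160.82°  ·
  (3,5): δ = 110.91°  ·
  (4,5): δ = 130.08°  ·
antipodal pairs: 3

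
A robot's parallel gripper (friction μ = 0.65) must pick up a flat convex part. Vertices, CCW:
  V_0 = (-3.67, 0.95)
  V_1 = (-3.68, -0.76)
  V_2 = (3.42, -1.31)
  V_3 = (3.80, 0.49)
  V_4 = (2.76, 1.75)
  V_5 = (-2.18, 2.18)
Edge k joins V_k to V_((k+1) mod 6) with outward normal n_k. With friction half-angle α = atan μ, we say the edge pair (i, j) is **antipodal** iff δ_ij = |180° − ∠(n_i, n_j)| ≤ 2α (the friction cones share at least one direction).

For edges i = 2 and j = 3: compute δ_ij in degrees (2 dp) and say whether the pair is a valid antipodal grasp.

α = atan 0.65 = 33.02°;  2α = 66.05°
edge 2: e_2 = (+0.38, +1.80);  n_2 = (+0.9784, -0.2066)
edge 3: e_3 = (-1.04, +1.26);  n_3 = (+0.7712, +0.6366)
∠(n_2, n_3) = 51.46°
δ = |180° − 51.46°| = 128.54°
128.54° > 2α = 66.05°  →  invalid

δ = 128.54°, invalid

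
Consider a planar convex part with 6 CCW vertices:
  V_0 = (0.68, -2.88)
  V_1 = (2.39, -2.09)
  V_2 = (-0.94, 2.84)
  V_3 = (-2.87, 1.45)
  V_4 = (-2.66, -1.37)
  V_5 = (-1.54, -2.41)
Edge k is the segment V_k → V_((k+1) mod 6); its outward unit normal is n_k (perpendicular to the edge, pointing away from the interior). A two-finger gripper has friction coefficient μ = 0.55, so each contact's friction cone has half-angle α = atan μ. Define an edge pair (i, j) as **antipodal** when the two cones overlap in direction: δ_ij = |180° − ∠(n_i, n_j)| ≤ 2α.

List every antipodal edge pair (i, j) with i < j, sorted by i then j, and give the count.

count = 5; pairs: (0,2), (1,3), (1,4), (1,5), (2,5)

α = atan 0.55 = 28.81°;  2α = 57.62°
n_0 = (+0.4194, -0.9078)
n_1 = (+0.8287, +0.5597)
n_2 = (-0.5844, +0.8115)
n_3 = (-0.9972, -0.0743)
n_4 = (-0.6805, -0.7328)
n_5 = (-0.2071, -0.9783)
  (0,1): δ = 80.76°  ·
  (0,2): δ = 10.97°  ✓
  (0,3): δ = 69.46°  ·
  (0,4): δ = 112.32°  ·
  (0,5): δ = 143.25°  ·
  (1,2): δ = 88.28°  ·
  (1,3): δ = 29.78°  ✓
  (1,4): δ = 13.08°  ✓
  (1,5): δ = 44.01°  ✓
  (2,3): δ = 121.50°  ·
  (2,4): δ = 78.64°  ·
  (2,5): δ = 47.72°  ✓
  (3,4): δ = 137.14°  ·
  (3,5): δ = 106.21°  ·
  (4,5): δ = 149.07°  ·
antipodal pairs: 5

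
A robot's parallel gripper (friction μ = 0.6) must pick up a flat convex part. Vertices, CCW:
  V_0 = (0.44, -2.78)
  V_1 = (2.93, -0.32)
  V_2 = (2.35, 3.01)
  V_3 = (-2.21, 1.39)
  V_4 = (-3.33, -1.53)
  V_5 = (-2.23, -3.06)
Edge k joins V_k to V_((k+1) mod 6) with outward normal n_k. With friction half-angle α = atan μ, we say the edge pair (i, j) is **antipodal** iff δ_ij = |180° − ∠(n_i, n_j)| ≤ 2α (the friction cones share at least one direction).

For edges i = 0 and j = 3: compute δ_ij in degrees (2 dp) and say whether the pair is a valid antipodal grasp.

δ = 24.36°, valid

α = atan 0.6 = 30.96°;  2α = 61.93°
edge 0: e_0 = (+2.49, +2.46);  n_0 = (+0.7028, -0.7114)
edge 3: e_3 = (-1.12, -2.92);  n_3 = (-0.9337, +0.3581)
∠(n_0, n_3) = 155.64°
δ = |180° − 155.64°| = 24.36°
24.36° ≤ 2α = 61.93°  →  valid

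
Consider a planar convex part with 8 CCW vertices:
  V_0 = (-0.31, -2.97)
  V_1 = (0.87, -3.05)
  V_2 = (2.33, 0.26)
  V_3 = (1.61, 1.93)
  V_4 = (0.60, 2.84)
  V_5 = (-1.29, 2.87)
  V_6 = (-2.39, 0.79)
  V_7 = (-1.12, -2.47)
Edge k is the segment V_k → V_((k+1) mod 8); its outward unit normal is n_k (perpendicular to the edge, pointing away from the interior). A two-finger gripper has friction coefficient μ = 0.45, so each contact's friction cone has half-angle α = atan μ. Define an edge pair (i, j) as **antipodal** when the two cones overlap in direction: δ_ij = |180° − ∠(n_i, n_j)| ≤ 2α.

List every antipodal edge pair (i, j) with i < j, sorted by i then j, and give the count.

α = atan 0.45 = 24.23°;  2α = 48.46°
n_0 = (-0.0676, -0.9977)
n_1 = (+0.9149, -0.4036)
n_2 = (+0.9183, +0.3959)
n_3 = (+0.6694, +0.7429)
n_4 = (+0.0159, +0.9999)
n_5 = (-0.8840, +0.4675)
n_6 = (-0.9318, -0.3630)
n_7 = (-0.5253, -0.8509)
  (0,1): δ = 109.92°  ·
  (0,2): δ = 62.80°  ·
  (0,3): δ = 38.14°  ✓
  (0,4): δ = 2.97°  ✓
  (0,5): δ = 66.01°  ·
  (0,6): δ = 115.16°  ·
  (0,7): δ = 152.19°  ·
  (1,2): δ = 132.88°  ·
  (1,3): δ = 108.22°  ·
  (1,4): δ = 67.11°  ·
  (1,5): δ = 4.07°  ✓
  (1,6): δ = 45.09°  ✓
  (1,7): δ = 82.12°  ·
  (2,3): δ = 155.34°  ·
  (2,4): δ = 114.23°  ·
  (2,5): δ = 51.19°  ·
  (2,6): δ = 2.04°  ✓
  (2,7): δ = 34.99°  ✓
  (3,4): δ = 138.89°  ·
  (3,5): δ = 75.85°  ·
  (3,6): δ = 26.70°  ✓
  (3,7): δ = 10.33°  ✓
  (4,5): δ = 116.96°  ·
  (4,6): δ = 67.81°  ·
  (4,7): δ = 30.78°  ✓
  (5,6): δ = 130.84°  ·
  (5,7): δ = 93.81°  ·
  (6,7): δ = 142.97°  ·
antipodal pairs: 9

count = 9; pairs: (0,3), (0,4), (1,5), (1,6), (2,6), (2,7), (3,6), (3,7), (4,7)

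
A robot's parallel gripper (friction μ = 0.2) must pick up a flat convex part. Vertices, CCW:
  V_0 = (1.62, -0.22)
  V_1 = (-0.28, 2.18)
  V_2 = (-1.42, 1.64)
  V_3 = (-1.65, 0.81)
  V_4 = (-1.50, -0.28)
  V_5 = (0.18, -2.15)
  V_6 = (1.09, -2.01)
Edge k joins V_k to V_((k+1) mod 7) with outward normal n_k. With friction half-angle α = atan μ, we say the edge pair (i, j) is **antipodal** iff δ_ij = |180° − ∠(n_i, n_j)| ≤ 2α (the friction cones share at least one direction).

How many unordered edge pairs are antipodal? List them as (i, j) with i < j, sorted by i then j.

count = 3; pairs: (0,4), (1,5), (2,6)

α = atan 0.2 = 11.31°;  2α = 22.62°
n_0 = (+0.7840, +0.6207)
n_1 = (-0.4281, +0.9037)
n_2 = (-0.9637, +0.2670)
n_3 = (-0.9907, -0.1363)
n_4 = (-0.7439, -0.6683)
n_5 = (+0.1521, -0.9884)
n_6 = (+0.9589, -0.2839)
  (0,1): δ = 103.02°  ·
  (0,2): δ = 53.86°  ·
  (0,3): δ = 30.53°  ·
  (0,4): δ = 3.57°  ✓
  (0,5): δ = 60.38°  ·
  (0,6): δ = 125.14°  ·
  (1,2): δ = 130.83°  ·
  (1,3): δ = 107.51°  ·
  (1,4): δ = 73.41°  ·
  (1,5): δ = 16.60°  ✓
  (1,6): δ = 48.16°  ·
  (2,3): δ = 156.68°  ·
  (2,4): δ = 122.58°  ·
  (2,5): δ = 65.77°  ·
  (2,6): δ = 1.00°  ✓
  (3,4): δ = 145.90°  ·
  (3,5): δ = 89.09°  ·
  (3,6): δ = 24.33°  ·
  (4,5): δ = 123.19°  ·
  (4,6): δ = 58.43°  ·
  (5,6): δ = 115.24°  ·
antipodal pairs: 3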